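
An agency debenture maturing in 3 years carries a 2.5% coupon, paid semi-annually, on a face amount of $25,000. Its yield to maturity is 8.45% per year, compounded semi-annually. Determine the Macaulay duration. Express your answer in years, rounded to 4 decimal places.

Periodic yield y = 0.04225. Discount each cash flow and weight by its period:
  t   CF        PV=CF/(1+0.04225)^t    t·PV
  1       312.50       299.8321       299.8321
  2       312.50       287.6777       575.3554
  3       312.50       276.0160       828.0481
  4       312.50       264.8271     1,059.3084
  5       312.50       254.0917     1,270.4586
  6    25,312.50    19,747.1133   118,482.6797
  Σ                 21,129.5579   122,515.6823
Price P = Σ PV = 21,129.5579.
Macaulay duration = Σ(t·PV) / P = 122,515.6823 / 21,129.5579 = 5.79831 half-year periods.
In years: 5.79831 / 2 = 2.89915 years.

2.8992 years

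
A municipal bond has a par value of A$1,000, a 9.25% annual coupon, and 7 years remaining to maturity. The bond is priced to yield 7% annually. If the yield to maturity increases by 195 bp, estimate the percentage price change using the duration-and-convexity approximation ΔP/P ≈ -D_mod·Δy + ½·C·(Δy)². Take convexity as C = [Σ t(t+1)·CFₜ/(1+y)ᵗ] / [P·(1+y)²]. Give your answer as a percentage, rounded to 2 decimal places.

With y = 0.07:
  t   CF        PV=CF/(1+0.07)^t    t·PV        t(t+1)·PV
  1        92.50        86.4486        86.4486         172.8972
  2        92.50        80.7931       161.5862         484.7585
  3        92.50        75.5076       226.5227         906.0906
  4        92.50        70.5678       282.2712       1,411.3561
  5        92.50        65.9512       329.7561       1,978.5366
  6        92.50        61.6367       369.8199       2,588.7395
  7     1,092.50       680.3541     4,762.4787      38,099.8292
  Σ                  1,121.2590     6,218.8833      45,642.2079
P = 1,121.2590; D_Mac = 5.54634 yrs; D_mod = 5.18350 yrs; C = 35.55438.
Duration effect: -5.18350 × (+0.0195) = -0.101078
Convexity effect: 0.5 × 35.55438 × (0.0195)² = +0.0067598
ΔP/P ≈ -0.101078 + 0.0067598 = -0.094318 = -9.4318%.

-9.43%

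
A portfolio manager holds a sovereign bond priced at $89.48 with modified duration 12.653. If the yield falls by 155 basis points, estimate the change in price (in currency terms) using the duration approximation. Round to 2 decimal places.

+$17.55

Duration approximation: ΔP/P ≈ -D_mod · Δy = -12.653 × (-0.0155) = +0.1961215.
ΔP ≈ 89.48 × (+0.1961215) = +17.54895182.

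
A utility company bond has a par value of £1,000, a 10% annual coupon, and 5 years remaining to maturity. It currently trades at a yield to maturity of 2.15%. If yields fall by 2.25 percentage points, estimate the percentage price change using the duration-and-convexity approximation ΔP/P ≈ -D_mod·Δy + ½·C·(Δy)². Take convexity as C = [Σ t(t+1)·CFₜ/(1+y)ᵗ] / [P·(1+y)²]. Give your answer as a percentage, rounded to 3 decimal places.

+10.062%

With y = 0.0215:
  t   CF        PV=CF/(1+0.0215)^t    t·PV        t(t+1)·PV
  1       100.00        97.8953        97.8953         195.7905
  2       100.00        95.8348       191.6696         575.0088
  3       100.00        93.8177       281.4532       1,125.8127
  4       100.00        91.8431       367.3724       1,836.8619
  5     1,100.00       989.0103     4,945.0517      29,670.3101
  Σ                  1,368.4012     5,883.4421      33,403.7840
P = 1,368.4012; D_Mac = 4.29950 yrs; D_mod = 4.20901 yrs; C = 23.39405.
Duration effect: -4.20901 × (-0.0225) = +0.094703
Convexity effect: 0.5 × 23.39405 × (-0.0225)² = +0.0059216
ΔP/P ≈ +0.094703 + 0.0059216 = +0.100624 = +10.0624%.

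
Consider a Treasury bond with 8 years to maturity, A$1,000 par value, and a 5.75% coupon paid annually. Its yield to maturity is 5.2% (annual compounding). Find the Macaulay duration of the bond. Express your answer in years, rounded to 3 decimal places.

Periodic yield y = 0.052. Discount each cash flow and weight by its year:
  t   CF        PV=CF/(1+0.052)^t    t·PV
  1        57.50        54.6578        54.6578
  2        57.50        51.9561       103.9122
  3        57.50        49.3879       148.1637
  4        57.50        46.9467       187.7867
  5        57.50        44.6261       223.1306
  6        57.50        42.4203       254.5216
  7        57.50        40.3234       282.2641
  8     1,057.50       704.9437     5,639.5499
  Σ                  1,035.2620     6,893.9867
Price P = Σ PV = 1,035.2620.
Macaulay duration = Σ(t·PV) / P = 6,893.9867 / 1,035.2620 = 6.65917 years.

6.659 years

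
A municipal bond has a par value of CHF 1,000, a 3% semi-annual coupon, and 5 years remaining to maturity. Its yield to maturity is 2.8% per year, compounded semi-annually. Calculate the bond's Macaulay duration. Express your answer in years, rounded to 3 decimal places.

Periodic yield y = 0.014. Discount each cash flow and weight by its period:
  t   CF        PV=CF/(1+0.014)^t    t·PV
  1        15.00        14.7929        14.7929
  2        15.00        14.5887        29.1773
  3        15.00        14.3872        43.1617
  4        15.00        14.1886        56.7544
  5        15.00        13.9927        69.9635
  6        15.00        13.7995        82.7970
  7        15.00        13.6090        95.2629
  8        15.00        13.4211       107.3687
  9        15.00        13.2358       119.1221
  10    1,015.00       883.2558     8,832.5579
  Σ                  1,009.2712     9,450.9583
Price P = Σ PV = 1,009.2712.
Macaulay duration = Σ(t·PV) / P = 9,450.9583 / 1,009.2712 = 9.36414 half-year periods.
In years: 9.36414 / 2 = 4.68207 years.

4.682 years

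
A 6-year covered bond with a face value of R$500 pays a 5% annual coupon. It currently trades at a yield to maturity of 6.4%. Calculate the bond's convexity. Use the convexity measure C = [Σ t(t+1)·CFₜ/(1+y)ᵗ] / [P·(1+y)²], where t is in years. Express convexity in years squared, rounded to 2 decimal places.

With y = 0.064:
  t   CF        PV=CF/(1+0.064)^t    t·PV        t(t+1)·PV
  1        25.00        23.4962        23.4962          46.9925
  2        25.00        22.0829        44.1659         132.4976
  3        25.00        20.7546        62.2639         249.0556
  4        25.00        19.5062        78.0249         390.1247
  5        25.00        18.3329        91.6646         549.9879
  6       525.00       361.8341     2,171.0048      15,197.0337
  Σ                    466.0071     2,470.6204      16,565.6920
P = 466.0071.
Convexity = Σ t(t+1)·PV / [P·(1+y)²] = 16,565.6920 / (466.0071 × 1.132096) = 31.40030.

31.40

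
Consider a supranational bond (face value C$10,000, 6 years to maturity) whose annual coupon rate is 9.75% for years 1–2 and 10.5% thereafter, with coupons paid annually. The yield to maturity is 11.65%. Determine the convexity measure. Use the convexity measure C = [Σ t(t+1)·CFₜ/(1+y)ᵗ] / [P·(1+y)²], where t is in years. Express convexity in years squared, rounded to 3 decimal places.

With y = 0.1165:
  t   CF        PV=CF/(1+0.1165)^t    t·PV        t(t+1)·PV
  1       975.00       873.2647       873.2647       1,746.5293
  2       975.00       782.1448     1,564.2896       4,692.8688
  3     1,050.00       754.4199     2,263.2596       9,053.0384
  4     1,050.00       675.7007     2,702.8029      13,514.0146
  5     1,050.00       605.1955     3,025.9773      18,155.8638
  6    11,050.00     5,704.3992    34,226.3955     239,584.7682
  Σ                  9,395.1248    44,655.9896     286,747.0832
P = 9,395.1248.
Convexity = Σ t(t+1)·PV / [P·(1+y)²] = 286,747.0832 / (9,395.1248 × 1.246572) = 24.48381.

24.484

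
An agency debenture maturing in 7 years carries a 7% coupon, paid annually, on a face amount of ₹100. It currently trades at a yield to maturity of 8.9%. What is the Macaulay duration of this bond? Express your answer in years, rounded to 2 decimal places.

Periodic yield y = 0.089. Discount each cash flow and weight by its year:
  t   CF        PV=CF/(1+0.089)^t    t·PV
  1         7.00         6.4279         6.4279
  2         7.00         5.9026        11.8052
  3         7.00         5.4202        16.2606
  4         7.00         4.9772        19.9089
  5         7.00         4.5704        22.8522
  6         7.00         4.1969        25.1815
  7       107.00        58.9099       412.3696
  Σ                     90.4052       514.8059
Price P = Σ PV = 90.4052.
Macaulay duration = Σ(t·PV) / P = 514.8059 / 90.4052 = 5.69443 years.

5.69 years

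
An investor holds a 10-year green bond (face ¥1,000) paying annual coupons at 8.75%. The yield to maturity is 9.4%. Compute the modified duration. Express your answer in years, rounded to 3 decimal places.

6.389 years

Periodic yield y = 0.094. First find Macaulay duration:
  t   CF        PV=CF/(1+0.094)^t    t·PV
  1        87.50        79.9817        79.9817
  2        87.50        73.1094       146.2189
  3        87.50        66.8276       200.4829
  4        87.50        61.0856       244.3424
  5        87.50        55.8369       279.1846
  6        87.50        51.0392       306.2354
  7        87.50        46.6538       326.5764
  8        87.50        42.6451       341.1611
  9        87.50        38.9809       350.8283
  10    1,087.50       442.8494     4,428.4938
  Σ                    959.0097     6,703.5055
P = 959.0097; Macaulay duration = 6,703.5055 / 959.0097 = 6.99003 years.
Modified duration = D_Mac / (1 + y) = 6.99003 / 1.094 = 6.38942 years.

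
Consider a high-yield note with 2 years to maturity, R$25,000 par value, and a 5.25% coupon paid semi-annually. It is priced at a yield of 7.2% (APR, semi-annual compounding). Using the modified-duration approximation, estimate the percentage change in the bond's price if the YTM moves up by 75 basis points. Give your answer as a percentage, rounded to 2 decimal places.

-1.39%

Periodic yield y = 0.036. Modified duration first:
  t   CF        PV=CF/(1+0.036)^t    t·PV
  1       656.25       633.4459       633.4459
  2       656.25       611.4343     1,222.8686
  3       656.25       590.1876     1,770.5627
  4    25,656.25    22,271.7405    89,086.9619
  Σ                 24,106.8083    92,713.8391
P = 24,106.8083; D_Mac = 3.84596 half-year periods = 1.92298 yrs; D_mod = 1.92298/(1+0.036) = 1.85616 yrs.
ΔP/P ≈ -D_mod · Δy = -1.85616 × (+0.0075) = -0.013921 = -1.3921%.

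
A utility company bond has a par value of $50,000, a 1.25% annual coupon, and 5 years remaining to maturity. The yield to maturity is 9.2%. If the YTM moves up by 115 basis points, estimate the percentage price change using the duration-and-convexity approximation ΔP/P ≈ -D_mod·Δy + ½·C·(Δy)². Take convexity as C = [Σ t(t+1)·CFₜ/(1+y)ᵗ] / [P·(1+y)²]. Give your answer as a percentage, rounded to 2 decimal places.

With y = 0.092:
  t   CF        PV=CF/(1+0.092)^t    t·PV        t(t+1)·PV
  1       625.00       572.3443       572.3443       1,144.6886
  2       625.00       524.1248     1,048.2497       3,144.7490
  3       625.00       479.9678     1,439.9034       5,759.6136
  4       625.00       439.5310     1,758.1238       8,790.6190
  5    50,625.00    32,602.5706   163,012.8531     978,077.1188
  Σ                 34,618.5385   167,831.4743     996,916.7891
P = 34,618.5385; D_Mac = 4.84802 yrs; D_mod = 4.43958 yrs; C = 24.14932.
Duration effect: -4.43958 × (+0.0115) = -0.051055
Convexity effect: 0.5 × 24.14932 × (0.0115)² = +0.0015969
ΔP/P ≈ -0.051055 + 0.0015969 = -0.049458 = -4.9458%.

-4.95%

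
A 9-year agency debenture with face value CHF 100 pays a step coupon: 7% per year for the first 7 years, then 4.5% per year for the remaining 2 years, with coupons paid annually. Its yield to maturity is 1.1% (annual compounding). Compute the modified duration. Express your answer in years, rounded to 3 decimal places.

7.268 years

Periodic yield y = 0.011. First find Macaulay duration:
  t   CF        PV=CF/(1+0.011)^t    t·PV
  1         7.00         6.9238         6.9238
  2         7.00         6.8485        13.6970
  3         7.00         6.7740        20.3220
  4         7.00         6.7003        26.8011
  5         7.00         6.6274        33.1369
  6         7.00         6.5553        39.3317
  7         7.00         6.4840        45.3877
  8         4.50         4.1229        32.9832
  9       104.50        94.7013       852.3116
  Σ                    145.7374     1,070.8951
P = 145.7374; Macaulay duration = 1,070.8951 / 145.7374 = 7.34811 years.
Modified duration = D_Mac / (1 + y) = 7.34811 / 1.011 = 7.26816 years.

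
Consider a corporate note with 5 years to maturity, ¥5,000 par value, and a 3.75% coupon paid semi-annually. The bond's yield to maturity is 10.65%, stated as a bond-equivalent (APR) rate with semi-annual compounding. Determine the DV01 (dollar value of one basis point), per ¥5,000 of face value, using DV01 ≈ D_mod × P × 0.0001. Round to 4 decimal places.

¥1.5845

Periodic yield y = 0.05325.
  t   CF        PV=CF/(1+0.05325)^t    t·PV
  1        93.75        89.0102        89.0102
  2        93.75        84.5100       169.0201
  3        93.75        80.2374       240.7122
  4        93.75        76.1808       304.7231
  5        93.75        72.3292       361.6462
  6        93.75        68.6724       412.0346
  7        93.75        65.2005       456.4036
  8        93.75        61.9041       495.2329
  9        93.75        58.7744       528.9694
  10    5,093.75     3,031.9564    30,319.5637
  Σ                  3,688.7755    33,377.3162
P = 3,688.7755; D_Mac = 9.04835 half-year periods = 4.52417 yrs; D_mod = 4.29544 yrs.
DV01 ≈ 4.29544 × 3,688.7755 × 0.0001 = 1.584492.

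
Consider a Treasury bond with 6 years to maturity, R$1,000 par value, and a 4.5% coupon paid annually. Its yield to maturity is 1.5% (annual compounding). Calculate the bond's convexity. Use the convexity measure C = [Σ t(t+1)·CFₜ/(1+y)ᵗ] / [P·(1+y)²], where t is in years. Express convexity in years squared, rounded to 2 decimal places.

35.74

With y = 0.015:
  t   CF        PV=CF/(1+0.015)^t    t·PV        t(t+1)·PV
  1        45.00        44.3350        44.3350          88.6700
  2        45.00        43.6798        87.3596         262.0787
  3        45.00        43.0343       129.1028         516.4112
  4        45.00        42.3983       169.5932         847.9658
  5        45.00        41.7717       208.8586       1,253.1514
  6     1,045.00       955.6966     5,734.1795      40,139.2568
  Σ                  1,170.9156     6,373.4286      43,107.5339
P = 1,170.9156.
Convexity = Σ t(t+1)·PV / [P·(1+y)²] = 43,107.5339 / (1,170.9156 × 1.030225) = 35.73514.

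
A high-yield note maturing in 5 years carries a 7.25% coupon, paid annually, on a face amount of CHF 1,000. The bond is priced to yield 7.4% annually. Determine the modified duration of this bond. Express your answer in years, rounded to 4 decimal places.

Periodic yield y = 0.074. First find Macaulay duration:
  t   CF        PV=CF/(1+0.074)^t    t·PV
  1        72.50        67.5047        67.5047
  2        72.50        62.8535       125.7070
  3        72.50        58.5228       175.5684
  4        72.50        54.4905       217.9620
  5     1,072.50       750.5435     3,752.7177
  Σ                    993.9150     4,339.4598
P = 993.9150; Macaulay duration = 4,339.4598 / 993.9150 = 4.36603 years.
Modified duration = D_Mac / (1 + y) = 4.36603 / 1.074 = 4.06520 years.

4.0652 years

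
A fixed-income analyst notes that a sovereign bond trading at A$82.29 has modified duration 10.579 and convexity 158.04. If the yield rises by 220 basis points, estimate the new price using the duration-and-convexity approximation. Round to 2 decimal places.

A$66.29

Duration effect: -D_mod·Δy = -10.579 × (+0.022) = -0.232738
Convexity effect: ½·C·(Δy)² = 0.5 × 158.04 × (0.022)² = +0.03824568
ΔP/P ≈ -0.232738 + 0.03824568 = -0.19449232
New price ≈ 82.29 × (1 - 0.19449232) = 66.2852269872.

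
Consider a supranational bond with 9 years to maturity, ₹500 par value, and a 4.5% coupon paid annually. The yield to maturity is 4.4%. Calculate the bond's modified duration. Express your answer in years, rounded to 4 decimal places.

7.2814 years

Periodic yield y = 0.044. First find Macaulay duration:
  t   CF        PV=CF/(1+0.044)^t    t·PV
  1        22.50        21.5517        21.5517
  2        22.50        20.6434        41.2868
  3        22.50        19.7734        59.3202
  4        22.50        18.9400        75.7601
  5        22.50        18.1418        90.7089
  6        22.50        17.3772       104.2631
  7        22.50        16.6448       116.5137
  8        22.50        15.9433       127.5465
  9       522.50       354.6352     3,191.7166
  Σ                    503.6508     3,828.6676
P = 503.6508; Macaulay duration = 3,828.6676 / 503.6508 = 7.60183 years.
Modified duration = D_Mac / (1 + y) = 7.60183 / 1.044 = 7.28145 years.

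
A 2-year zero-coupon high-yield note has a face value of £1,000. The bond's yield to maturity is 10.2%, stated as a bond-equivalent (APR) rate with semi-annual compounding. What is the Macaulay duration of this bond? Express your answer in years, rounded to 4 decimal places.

A zero-coupon bond has a single cash flow at maturity, so its Macaulay duration equals its maturity: 2 years.
(Equivalently: 4 semi-annual periods ÷ 2 = 2 years.)

2.0000 years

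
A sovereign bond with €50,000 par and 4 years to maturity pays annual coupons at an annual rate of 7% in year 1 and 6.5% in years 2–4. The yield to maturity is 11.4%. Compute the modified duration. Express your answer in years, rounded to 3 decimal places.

3.233 years

Periodic yield y = 0.114. First find Macaulay duration:
  t   CF        PV=CF/(1+0.114)^t    t·PV
  1     3,500.00     3,141.8312     3,141.8312
  2     3,250.00     2,618.8642     5,237.7284
  3     3,250.00     2,350.8655     7,052.5966
  4    53,250.00    34,576.3264   138,305.3054
  Σ                 42,687.8873   153,737.4617
P = 42,687.8873; Macaulay duration = 153,737.4617 / 42,687.8873 = 3.60143 years.
Modified duration = D_Mac / (1 + y) = 3.60143 / 1.114 = 3.23288 years.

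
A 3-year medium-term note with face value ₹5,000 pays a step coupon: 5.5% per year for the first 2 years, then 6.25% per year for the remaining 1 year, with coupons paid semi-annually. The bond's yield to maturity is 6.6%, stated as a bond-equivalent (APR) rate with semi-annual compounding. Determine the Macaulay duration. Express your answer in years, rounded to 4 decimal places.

2.8025 years

Periodic yield y = 0.033. Discount each cash flow and weight by its period:
  t   CF        PV=CF/(1+0.033)^t    t·PV
  1       137.50       133.1075       133.1075
  2       137.50       128.8552       257.7105
  3       137.50       124.7388       374.2165
  4       137.50       120.7540       483.0159
  5       156.25       132.8368       664.1840
  6     5,156.25     4,243.5765    25,461.4591
  Σ                  4,883.8688    27,373.6934
Price P = Σ PV = 4,883.8688.
Macaulay duration = Σ(t·PV) / P = 27,373.6934 / 4,883.8688 = 5.60492 half-year periods.
In years: 5.60492 / 2 = 2.80246 years.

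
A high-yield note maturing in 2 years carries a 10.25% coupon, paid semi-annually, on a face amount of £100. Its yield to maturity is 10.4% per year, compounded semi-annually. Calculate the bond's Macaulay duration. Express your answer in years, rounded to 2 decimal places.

Periodic yield y = 0.052. Discount each cash flow and weight by its period:
  t   CF        PV=CF/(1+0.052)^t    t·PV
  1        5.125         4.8717         4.8717
  2        5.125         4.6309         9.2617
  3        5.125         4.4020        13.2059
  4      105.125        85.8308       343.3231
  Σ                     99.7353       370.6624
Price P = Σ PV = 99.7353.
Macaulay duration = Σ(t·PV) / P = 370.6624 / 99.7353 = 3.71646 half-year periods.
In years: 3.71646 / 2 = 1.85823 years.

1.86 years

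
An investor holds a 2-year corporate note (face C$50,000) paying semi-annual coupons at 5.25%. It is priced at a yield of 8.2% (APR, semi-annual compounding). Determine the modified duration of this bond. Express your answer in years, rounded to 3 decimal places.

Periodic yield y = 0.041. First find Macaulay duration:
  t   CF        PV=CF/(1+0.041)^t    t·PV
  1     1,312.50     1,260.8069     1,260.8069
  2     1,312.50     1,211.1498     2,422.2996
  3     1,312.50     1,163.4484     3,490.3452
  4    51,312.50    43,693.8443   174,775.3771
  Σ                 47,329.2493   181,948.8287
P = 47,329.2493; Macaulay duration = 181,948.8287 / 47,329.2493 = 3.84432 half-year periods = 1.92216 years.
Modified duration = D_Mac / (1 + y) = 1.92216 / 1.041 = 1.84646 years.

1.846 years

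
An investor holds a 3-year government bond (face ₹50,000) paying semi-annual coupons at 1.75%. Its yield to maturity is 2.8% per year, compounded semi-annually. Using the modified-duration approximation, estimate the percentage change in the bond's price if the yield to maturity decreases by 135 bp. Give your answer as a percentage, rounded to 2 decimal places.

Periodic yield y = 0.014. Modified duration first:
  t   CF        PV=CF/(1+0.014)^t    t·PV
  1       437.50       431.4596       431.4596
  2       437.50       425.5025       851.0051
  3       437.50       419.6277     1,258.8832
  4       437.50       413.8341     1,655.3363
  5       437.50       408.1204     2,040.6019
  6    50,437.50    46,400.8378   278,405.0268
  Σ                 48,499.3821   284,642.3128
P = 48,499.3821; D_Mac = 5.86899 half-year periods = 2.93449 yrs; D_mod = 2.93449/(1+0.014) = 2.89398 yrs.
ΔP/P ≈ -D_mod · Δy = -2.89398 × (-0.0135) = +0.039069 = +3.9069%.

+3.91%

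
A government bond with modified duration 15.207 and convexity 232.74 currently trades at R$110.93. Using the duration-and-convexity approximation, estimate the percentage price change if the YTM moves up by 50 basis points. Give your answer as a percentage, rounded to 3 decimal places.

Duration effect: -D_mod·Δy = -15.207 × (+0.005) = -0.076035
Convexity effect: ½·C·(Δy)² = 0.5 × 232.74 × (0.005)² = +0.00290925
ΔP/P ≈ -0.076035 + 0.00290925 = -0.07312575
= -7.312575%.

-7.313%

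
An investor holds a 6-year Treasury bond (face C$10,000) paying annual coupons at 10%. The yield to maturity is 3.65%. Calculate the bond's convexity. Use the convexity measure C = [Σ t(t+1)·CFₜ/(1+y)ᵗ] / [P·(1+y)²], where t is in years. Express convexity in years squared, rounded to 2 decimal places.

With y = 0.0365:
  t   CF        PV=CF/(1+0.0365)^t    t·PV        t(t+1)·PV
  1     1,000.00       964.7853       964.7853       1,929.5707
  2     1,000.00       930.8107     1,861.6215       5,584.8645
  3     1,000.00       898.0326     2,694.0977      10,776.3907
  4     1,000.00       866.4086     3,465.6346      17,328.1728
  5     1,000.00       835.8983     4,179.4917      25,076.9505
  6    11,000.00     8,871.0872    53,226.5230     372,585.6610
  Σ                 13,367.0228    66,392.1538     433,281.6100
P = 13,367.0228.
Convexity = Σ t(t+1)·PV / [P·(1+y)²] = 433,281.6100 / (13,367.0228 × 1.074332) = 30.17150.

30.17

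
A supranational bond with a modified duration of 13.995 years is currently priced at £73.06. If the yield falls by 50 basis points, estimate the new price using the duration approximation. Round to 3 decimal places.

Duration approximation: ΔP/P ≈ -D_mod · Δy = -13.995 × (-0.005) = +0.069975.
New price ≈ 73.06 × (1 + 0.069975) = 78.1723735.

£78.172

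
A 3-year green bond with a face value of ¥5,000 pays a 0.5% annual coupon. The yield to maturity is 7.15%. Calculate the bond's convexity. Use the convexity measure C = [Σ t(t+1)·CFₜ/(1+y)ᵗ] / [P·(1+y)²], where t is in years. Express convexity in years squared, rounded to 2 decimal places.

With y = 0.0715:
  t   CF        PV=CF/(1+0.0715)^t    t·PV        t(t+1)·PV
  1        25.00        23.3318        23.3318          46.6636
  2        25.00        21.7749        43.5497         130.6492
  3     5,025.00     4,084.6941    12,254.0824      49,016.3294
  Σ                  4,129.8008    12,320.9639      49,193.6422
P = 4,129.8008.
Convexity = Σ t(t+1)·PV / [P·(1+y)²] = 49,193.6422 / (4,129.8008 × 1.148112) = 10.37518.

10.38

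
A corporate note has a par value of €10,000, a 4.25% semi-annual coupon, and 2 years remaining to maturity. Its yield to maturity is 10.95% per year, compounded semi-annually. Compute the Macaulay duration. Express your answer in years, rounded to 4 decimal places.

1.9339 years

Periodic yield y = 0.05475. Discount each cash flow and weight by its period:
  t   CF        PV=CF/(1+0.05475)^t    t·PV
  1       212.50       201.4695       201.4695
  2       212.50       191.0117       382.0233
  3       212.50       181.0966       543.2898
  4    10,212.50     8,251.5196    33,006.0782
  Σ                  8,825.0974    34,132.8609
Price P = Σ PV = 8,825.0974.
Macaulay duration = Σ(t·PV) / P = 34,132.8609 / 8,825.0974 = 3.86770 half-year periods.
In years: 3.86770 / 2 = 1.93385 years.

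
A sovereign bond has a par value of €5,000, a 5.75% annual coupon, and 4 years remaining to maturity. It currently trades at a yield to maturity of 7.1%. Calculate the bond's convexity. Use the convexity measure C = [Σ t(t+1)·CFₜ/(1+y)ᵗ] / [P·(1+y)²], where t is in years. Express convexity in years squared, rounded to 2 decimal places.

15.57

With y = 0.071:
  t   CF        PV=CF/(1+0.071)^t    t·PV        t(t+1)·PV
  1       287.50       268.4407       268.4407         536.8814
  2       287.50       250.6449       501.2898       1,503.8695
  3       287.50       234.0289       702.0866       2,808.3464
  4     5,287.50     4,018.7639    16,075.0558      80,375.2789
  Σ                  4,771.8784    17,546.8729      85,224.3762
P = 4,771.8784.
Convexity = Σ t(t+1)·PV / [P·(1+y)²] = 85,224.3762 / (4,771.8784 × 1.147041) = 15.57025.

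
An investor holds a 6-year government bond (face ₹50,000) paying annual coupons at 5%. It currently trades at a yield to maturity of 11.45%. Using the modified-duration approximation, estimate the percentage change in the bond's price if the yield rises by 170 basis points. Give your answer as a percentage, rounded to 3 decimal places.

-7.925%

Periodic yield y = 0.1145. Modified duration first:
  t   CF        PV=CF/(1+0.1145)^t    t·PV
  1     2,500.00     2,243.1584     2,243.1584
  2     2,500.00     2,012.7038     4,025.4076
  3     2,500.00     1,805.9253     5,417.7760
  4     2,500.00     1,620.3906     6,481.5624
  5     2,500.00     1,453.9171     7,269.5855
  6    52,500.00    27,395.4770   164,372.8620
  Σ                 36,531.5722   189,810.3518
P = 36,531.5722; D_Mac = 5.19579 yrs; D_mod = 5.19579/(1+0.1145) = 4.66199 yrs.
ΔP/P ≈ -D_mod · Δy = -4.66199 × (+0.017) = -0.079254 = -7.9254%.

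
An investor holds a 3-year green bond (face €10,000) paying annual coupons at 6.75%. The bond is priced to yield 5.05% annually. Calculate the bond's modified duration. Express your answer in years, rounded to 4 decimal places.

Periodic yield y = 0.0505. First find Macaulay duration:
  t   CF        PV=CF/(1+0.0505)^t    t·PV
  1       675.00       642.5512       642.5512
  2       675.00       611.6622     1,223.3244
  3    10,675.00     9,208.3054    27,624.9161
  Σ                 10,462.5188    29,490.7917
P = 10,462.5188; Macaulay duration = 29,490.7917 / 10,462.5188 = 2.81871 years.
Modified duration = D_Mac / (1 + y) = 2.81871 / 1.0505 = 2.68321 years.

2.6832 years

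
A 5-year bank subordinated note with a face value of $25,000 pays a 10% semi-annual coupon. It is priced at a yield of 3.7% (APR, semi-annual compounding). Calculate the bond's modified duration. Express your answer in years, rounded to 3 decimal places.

4.105 years

Periodic yield y = 0.0185. First find Macaulay duration:
  t   CF        PV=CF/(1+0.0185)^t    t·PV
  1     1,250.00     1,227.2950     1,227.2950
  2     1,250.00     1,205.0025     2,410.0050
  3     1,250.00     1,183.1149     3,549.3446
  4     1,250.00     1,161.6248     4,646.4992
  5     1,250.00     1,140.5251     5,702.6255
  6     1,250.00     1,119.8086     6,718.8518
  7     1,250.00     1,099.4685     7,696.2793
  8     1,250.00     1,079.4978     8,635.9821
  9     1,250.00     1,059.8898     9,539.0082
  10   26,250.00    21,853.3980   218,533.9795
  Σ                 32,129.6249   268,659.8703
P = 32,129.6249; Macaulay duration = 268,659.8703 / 32,129.6249 = 8.36175 half-year periods = 4.18087 years.
Modified duration = D_Mac / (1 + y) = 4.18087 / 1.0185 = 4.10493 years.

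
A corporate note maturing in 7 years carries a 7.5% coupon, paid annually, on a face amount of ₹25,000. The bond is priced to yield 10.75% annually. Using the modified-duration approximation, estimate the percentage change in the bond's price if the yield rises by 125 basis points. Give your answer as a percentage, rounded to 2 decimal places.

-6.28%

Periodic yield y = 0.1075. Modified duration first:
  t   CF        PV=CF/(1+0.1075)^t    t·PV
  1     1,875.00     1,693.0023     1,693.0023
  2     1,875.00     1,528.6702     3,057.3404
  3     1,875.00     1,380.2891     4,140.8674
  4     1,875.00     1,246.3107     4,985.2429
  5     1,875.00     1,125.3370     5,626.6850
  6     1,875.00     1,016.1056     6,096.6339
  7    26,875.00    13,150.5019    92,053.5134
  Σ                 21,140.2169   117,653.2852
P = 21,140.2169; D_Mac = 5.56538 yrs; D_mod = 5.56538/(1+0.1075) = 5.02517 yrs.
ΔP/P ≈ -D_mod · Δy = -5.02517 × (+0.0125) = -0.062815 = -6.2815%.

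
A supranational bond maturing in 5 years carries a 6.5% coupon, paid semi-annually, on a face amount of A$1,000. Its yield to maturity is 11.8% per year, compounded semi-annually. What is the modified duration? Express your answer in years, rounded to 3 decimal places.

4.020 years

Periodic yield y = 0.059. First find Macaulay duration:
  t   CF        PV=CF/(1+0.059)^t    t·PV
  1        32.50        30.6893        30.6893
  2        32.50        28.9795        57.9591
  3        32.50        27.3650        82.0950
  4        32.50        25.8404       103.3617
  5        32.50        24.4008       122.0039
  6        32.50        23.0413       138.2480
  7        32.50        21.7576       152.3034
  8        32.50        20.5455       164.3636
  9        32.50        19.4008       174.6072
  10    1,032.50       582.0100     5,820.1002
  Σ                    804.0303     6,845.7314
P = 804.0303; Macaulay duration = 6,845.7314 / 804.0303 = 8.51427 half-year periods = 4.25714 years.
Modified duration = D_Mac / (1 + y) = 4.25714 / 1.059 = 4.01996 years.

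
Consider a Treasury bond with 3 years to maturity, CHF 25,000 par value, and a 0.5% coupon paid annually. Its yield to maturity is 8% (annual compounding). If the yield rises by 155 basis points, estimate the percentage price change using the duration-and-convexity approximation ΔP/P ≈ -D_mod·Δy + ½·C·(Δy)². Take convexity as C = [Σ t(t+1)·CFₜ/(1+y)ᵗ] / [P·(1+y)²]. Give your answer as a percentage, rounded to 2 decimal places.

-4.16%

With y = 0.08:
  t   CF        PV=CF/(1+0.08)^t    t·PV        t(t+1)·PV
  1       125.00       115.7407       115.7407         231.4815
  2       125.00       107.1674       214.3347         643.0041
  3    25,125.00    19,945.0351    59,835.1052     239,340.4207
  Σ                 20,167.9431    60,165.1806     240,214.9063
P = 20,167.9431; D_Mac = 2.98321 yrs; D_mod = 2.76223 yrs; C = 10.21153.
Duration effect: -2.76223 × (+0.0155) = -0.042815
Convexity effect: 0.5 × 10.21153 × (0.0155)² = +0.0012267
ΔP/P ≈ -0.042815 + 0.0012267 = -0.041588 = -4.1588%.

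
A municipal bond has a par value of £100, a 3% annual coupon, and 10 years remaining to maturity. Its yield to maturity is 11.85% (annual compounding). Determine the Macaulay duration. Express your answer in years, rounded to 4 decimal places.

Periodic yield y = 0.1185. Discount each cash flow and weight by its year:
  t   CF        PV=CF/(1+0.1185)^t    t·PV
  1         3.00         2.6822         2.6822
  2         3.00         2.3980         4.7960
  3         3.00         2.1439         6.4318
  4         3.00         1.9168         7.6672
  5         3.00         1.7137         8.5686
  6         3.00         1.5322         9.1930
  7         3.00         1.3698         9.5889
  8         3.00         1.2247         9.7977
  9         3.00         1.0950         9.8546
  10      103.00        33.6107       336.1068
  Σ                     49.6870       404.6868
Price P = Σ PV = 49.6870.
Macaulay duration = Σ(t·PV) / P = 404.6868 / 49.6870 = 8.14472 years.

8.1447 years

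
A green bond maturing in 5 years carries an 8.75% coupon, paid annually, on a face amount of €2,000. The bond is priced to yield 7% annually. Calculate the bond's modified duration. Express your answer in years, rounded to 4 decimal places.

Periodic yield y = 0.07. First find Macaulay duration:
  t   CF        PV=CF/(1+0.07)^t    t·PV
  1       175.00       163.5514       163.5514
  2       175.00       152.8518       305.7036
  3       175.00       142.8521       428.5564
  4       175.00       133.5067       534.0266
  5     2,175.00     1,550.7449     7,753.7247
  Σ                  2,143.5069     9,185.5627
P = 2,143.5069; Macaulay duration = 9,185.5627 / 2,143.5069 = 4.28530 years.
Modified duration = D_Mac / (1 + y) = 4.28530 / 1.07 = 4.00495 years.

4.0050 years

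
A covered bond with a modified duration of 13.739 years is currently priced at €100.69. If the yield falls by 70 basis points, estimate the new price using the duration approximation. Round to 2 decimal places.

Duration approximation: ΔP/P ≈ -D_mod · Δy = -13.739 × (-0.007) = +0.096173.
New price ≈ 100.69 × (1 + 0.096173) = 110.37365937.

€110.37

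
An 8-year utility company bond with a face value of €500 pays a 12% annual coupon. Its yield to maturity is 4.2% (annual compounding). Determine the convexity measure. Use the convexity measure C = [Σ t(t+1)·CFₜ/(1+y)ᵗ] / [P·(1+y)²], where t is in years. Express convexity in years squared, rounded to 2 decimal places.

44.89

With y = 0.042:
  t   CF        PV=CF/(1+0.042)^t    t·PV        t(t+1)·PV
  1        60.00        57.5816        57.5816         115.1631
  2        60.00        55.2606       110.5213         331.5638
  3        60.00        53.0332       159.0997         636.3988
  4        60.00        50.8956       203.5825       1,017.9123
  5        60.00        48.8442       244.2208       1,465.3248
  6        60.00        46.8754       281.2524       1,968.7666
  7        60.00        44.9860       314.9019       2,519.2151
  8       560.00       402.9455     3,223.5637      29,012.0737
  Σ                    760.4221     4,594.7238      37,066.4182
P = 760.4221.
Convexity = Σ t(t+1)·PV / [P·(1+y)²] = 37,066.4182 / (760.4221 × 1.085764) = 44.89422.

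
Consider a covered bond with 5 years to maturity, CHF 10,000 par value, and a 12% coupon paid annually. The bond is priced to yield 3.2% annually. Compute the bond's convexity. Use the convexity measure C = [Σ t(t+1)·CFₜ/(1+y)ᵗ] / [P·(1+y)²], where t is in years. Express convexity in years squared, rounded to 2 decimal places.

With y = 0.032:
  t   CF        PV=CF/(1+0.032)^t    t·PV        t(t+1)·PV
  1     1,200.00     1,162.7907     1,162.7907       2,325.5814
  2     1,200.00     1,126.7352     2,253.4703       6,760.4110
  3     1,200.00     1,091.7976     3,275.3929      13,101.5718
  4     1,200.00     1,057.9435     4,231.7738      21,158.8691
  5    11,200.00     9,567.9641    47,839.8204     287,038.9224
  Σ                 14,007.2311    58,763.2482     330,385.3557
P = 14,007.2311.
Convexity = Σ t(t+1)·PV / [P·(1+y)²] = 330,385.3557 / (14,007.2311 × 1.065024) = 22.14670.

22.15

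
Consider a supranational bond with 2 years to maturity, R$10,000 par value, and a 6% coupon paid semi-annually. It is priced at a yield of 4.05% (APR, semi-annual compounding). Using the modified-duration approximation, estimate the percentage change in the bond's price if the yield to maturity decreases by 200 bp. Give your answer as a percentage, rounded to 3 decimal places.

+3.756%

Periodic yield y = 0.02025. Modified duration first:
  t   CF        PV=CF/(1+0.02025)^t    t·PV
  1       300.00       294.0456       294.0456
  2       300.00       288.2093       576.4187
  3       300.00       282.4889       847.4668
  4    10,300.00     9,506.2846    38,025.1383
  Σ                 10,371.0284    39,743.0694
P = 10,371.0284; D_Mac = 3.83212 half-year periods = 1.91606 yrs; D_mod = 1.91606/(1+0.02025) = 1.87803 yrs.
ΔP/P ≈ -D_mod · Δy = -1.87803 × (-0.02) = +0.037561 = +3.7561%.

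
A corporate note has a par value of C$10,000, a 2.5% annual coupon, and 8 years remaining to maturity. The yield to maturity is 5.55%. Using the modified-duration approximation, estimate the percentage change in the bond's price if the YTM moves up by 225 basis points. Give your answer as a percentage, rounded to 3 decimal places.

-15.475%

Periodic yield y = 0.0555. Modified duration first:
  t   CF        PV=CF/(1+0.0555)^t    t·PV
  1       250.00       236.8546       236.8546
  2       250.00       224.4004       448.8007
  3       250.00       212.6010       637.8030
  4       250.00       201.4221       805.6883
  5       250.00       190.8310       954.1548
  6       250.00       180.7967     1,084.7804
  7       250.00       171.2901     1,199.0309
  8    10,250.00     6,653.6195    53,228.9564
  Σ                  8,071.8154    58,596.0690
P = 8,071.8154; D_Mac = 7.25934 yrs; D_mod = 7.25934/(1+0.0555) = 6.87763 yrs.
ΔP/P ≈ -D_mod · Δy = -6.87763 × (+0.0225) = -0.154747 = -15.4747%.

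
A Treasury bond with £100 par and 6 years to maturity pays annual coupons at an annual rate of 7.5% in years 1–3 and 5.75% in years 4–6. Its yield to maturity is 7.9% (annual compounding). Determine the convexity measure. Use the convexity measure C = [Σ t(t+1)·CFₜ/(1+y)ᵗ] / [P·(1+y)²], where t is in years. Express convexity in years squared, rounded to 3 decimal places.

28.539

With y = 0.079:
  t   CF        PV=CF/(1+0.079)^t    t·PV        t(t+1)·PV
  1         7.50         6.9509         6.9509          13.9018
  2         7.50         6.4420        12.8839          38.6518
  3         7.50         5.9703        17.9109          71.6437
  4         5.75         4.2421        16.9684          84.8422
  5         5.75         3.9315        19.6576         117.9456
  6       105.75        67.0119       402.0712       2,814.4983
  Σ                     94.5487       476.4430       3,141.4835
P = 94.5487.
Convexity = Σ t(t+1)·PV / [P·(1+y)²] = 3,141.4835 / (94.5487 × 1.164241) = 28.53885.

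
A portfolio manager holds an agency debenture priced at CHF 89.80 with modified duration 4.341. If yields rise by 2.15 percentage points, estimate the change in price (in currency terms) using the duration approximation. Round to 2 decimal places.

-CHF 8.38

Duration approximation: ΔP/P ≈ -D_mod · Δy = -4.341 × (+0.0215) = -0.0933315.
ΔP ≈ 89.80 × (-0.0933315) = -8.3811687.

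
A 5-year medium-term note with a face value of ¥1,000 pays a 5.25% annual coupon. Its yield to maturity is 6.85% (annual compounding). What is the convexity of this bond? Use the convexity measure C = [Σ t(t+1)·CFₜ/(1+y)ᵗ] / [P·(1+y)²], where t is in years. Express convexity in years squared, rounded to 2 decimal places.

22.85

With y = 0.0685:
  t   CF        PV=CF/(1+0.0685)^t    t·PV        t(t+1)·PV
  1        52.50        49.1343        49.1343          98.2686
  2        52.50        45.9844        91.9687         275.9062
  3        52.50        43.0364       129.1091         516.4365
  4        52.50        40.2774       161.1095         805.5476
  5     1,052.50       755.7001     3,778.5004      22,671.0026
  Σ                    934.1325     4,209.8221      24,367.1615
P = 934.1325.
Convexity = Σ t(t+1)·PV / [P·(1+y)²] = 24,367.1615 / (934.1325 × 1.141692) = 22.84796.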